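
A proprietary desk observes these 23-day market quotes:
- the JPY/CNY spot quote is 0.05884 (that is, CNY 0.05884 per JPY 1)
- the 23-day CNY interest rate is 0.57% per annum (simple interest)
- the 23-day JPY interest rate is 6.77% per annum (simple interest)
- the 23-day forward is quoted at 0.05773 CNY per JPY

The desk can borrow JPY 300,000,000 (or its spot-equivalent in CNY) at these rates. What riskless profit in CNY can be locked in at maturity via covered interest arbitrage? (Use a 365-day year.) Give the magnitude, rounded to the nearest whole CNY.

CNY 265,457

T = 23/365 years.
Invest the JPY and cover forward: 300,000,000 × 1.0042660274 × 0.05773 = CNY 17,392,883.33.
Convert at spot and invest in CNY: 300,000,000 × 0.05884 × 1.0003591781 = CNY 17,658,340.21.
The quoted forward undervalues JPY, so borrow JPY, convert to CNY at spot, deposit the CNY at 0.57%, and buy JPY forward at 0.05773 to cover the loan.
The gap between the two covered legs is CNY 265,457.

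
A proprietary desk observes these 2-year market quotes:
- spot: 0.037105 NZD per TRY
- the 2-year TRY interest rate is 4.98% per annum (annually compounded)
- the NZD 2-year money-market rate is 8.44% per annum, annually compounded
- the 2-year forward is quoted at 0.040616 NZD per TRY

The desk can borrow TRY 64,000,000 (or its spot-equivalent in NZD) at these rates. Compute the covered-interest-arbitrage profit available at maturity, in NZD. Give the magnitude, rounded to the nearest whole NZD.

NZD 72,285

T = 2 years.
Keep in TRY, deliver into the forward: 64,000,000·1.10208004·0.040616 = NZD 2,864,773.31.
Swap to NZD now, deposit: 64,000,000·0.037105·1.17592336 = NZD 2,792,488.72.
The quoted forward overvalues TRY, so borrow NZD, buy TRY at spot, deposit the TRY at 4.98%, and sell the proceeds forward at 0.040616.
Profit = 2,864,773.31 − 2,792,488.72 = NZD 72,285.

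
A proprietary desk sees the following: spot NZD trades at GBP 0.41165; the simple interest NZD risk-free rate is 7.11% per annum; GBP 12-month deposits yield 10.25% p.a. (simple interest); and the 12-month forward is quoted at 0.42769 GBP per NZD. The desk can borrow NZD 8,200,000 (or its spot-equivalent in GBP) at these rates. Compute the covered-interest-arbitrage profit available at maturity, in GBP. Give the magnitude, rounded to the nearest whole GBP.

GBP 34,888

T = 1 year.
Route A — deposit NZD, sell forward: 8,200,000 × 1.071100 × 0.42769 = GBP 3,756,409.82.
Route B — convert at spot, deposit GBP: 8,200,000 × 0.41165 × 1.102500 = GBP 3,721,521.83.
The quoted forward overvalues NZD, so borrow GBP, buy NZD at spot, deposit the NZD at 7.11%, and sell the proceeds forward at 0.42769.
Arbitrage profit = |3,756,409.82 − 3,721,521.83| = GBP 34,888.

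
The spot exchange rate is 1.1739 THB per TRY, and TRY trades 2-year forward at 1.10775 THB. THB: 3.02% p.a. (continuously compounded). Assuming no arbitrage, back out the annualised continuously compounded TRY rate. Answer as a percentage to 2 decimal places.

5.92%

T = 2 years.
By CIP, F/S equals the THB-to-TRY growth ratio: 1.10775/1.1739 = 0.9436494.
THB growth factor: e^(0.0302×2) = 1.0622614.
That pins the TRY growth at 1.125695.
Take logs: ln 1.125695 / 2 = 0.059200, so 5.92%.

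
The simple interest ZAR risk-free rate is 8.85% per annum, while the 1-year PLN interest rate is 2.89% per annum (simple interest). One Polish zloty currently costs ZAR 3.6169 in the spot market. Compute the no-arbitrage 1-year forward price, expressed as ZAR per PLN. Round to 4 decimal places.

3.8264

T = 1 year.
Growth of 1 ZAR over T: 1 + 0.0885×1 = 1.088500.
Growth of 1 PLN over T: 1 + 0.0289×1 = 1.028900.
CIP: F = S · (grow ZAR)/(grow PLN) = 3.6169 × 1.088500/1.028900 = 3.826412 ZAR per PLN.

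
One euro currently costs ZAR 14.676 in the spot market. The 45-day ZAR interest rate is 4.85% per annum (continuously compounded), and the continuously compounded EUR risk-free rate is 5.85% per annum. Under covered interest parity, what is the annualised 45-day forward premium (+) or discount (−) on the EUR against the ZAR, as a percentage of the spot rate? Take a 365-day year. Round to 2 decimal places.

T = 45/365 years.
No-arbitrage forward: 14.676 × 1.0059974 / 1.0072384 = 14.657918 ZAR/EUR.
Annualised premium = (F − S)/S × (1/T) = (14.657918 − 14.676)/14.676 ÷ (45/365) = -1.00%.

-1.00%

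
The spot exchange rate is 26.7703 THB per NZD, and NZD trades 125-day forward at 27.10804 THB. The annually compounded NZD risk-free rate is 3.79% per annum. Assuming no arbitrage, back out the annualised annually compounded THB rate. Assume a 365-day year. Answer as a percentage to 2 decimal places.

T = 125/365 years.
CIP gives F = S · g_THB/g_NZD, so g_THB/g_NZD = 27.10804/26.7703 = 1.0126162.
NZD growth factor: (1 + 0.0379)^(125/365) = 1.012821.
That pins the THB growth at 1.025599.
r = 1.025599^(365/125) − 1 = 0.076600 → 7.66%.

7.66%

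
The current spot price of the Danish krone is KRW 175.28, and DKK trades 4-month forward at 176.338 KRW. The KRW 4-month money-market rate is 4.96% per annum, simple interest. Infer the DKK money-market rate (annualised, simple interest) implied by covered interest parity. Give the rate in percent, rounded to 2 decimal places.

3.13%

T = 4/12 years.
By CIP, F/S equals the KRW-to-DKK growth ratio: 176.338/175.28 = 1.0060361.
KRW growth factor: 1 + 0.0496×4/12 = 1.0165333.
That pins the DKK growth at 1.0104342.
r = (1.0104342 − 1)/(4/12) = 0.031303 → 3.13%.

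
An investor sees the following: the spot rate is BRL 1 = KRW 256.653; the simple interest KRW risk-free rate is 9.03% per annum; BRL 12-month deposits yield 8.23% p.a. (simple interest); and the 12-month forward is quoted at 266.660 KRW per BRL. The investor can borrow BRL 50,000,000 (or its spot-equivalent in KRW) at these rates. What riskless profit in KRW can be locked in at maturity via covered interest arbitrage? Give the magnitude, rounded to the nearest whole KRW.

T = 1 year.
Invest the BRL and cover forward: 50,000,000 × 1.082300 × 266.660 = KRW 14,430,305,900.00.
Convert at spot and invest in KRW: 50,000,000 × 256.653 × 1.090300 = KRW 13,991,438,295.00.
The quoted forward overvalues BRL, so borrow KRW, buy BRL at spot, deposit the BRL at 8.23%, and sell the proceeds forward at 266.660.
Profit = 14,430,305,900.00 − 13,991,438,295.00 = KRW 438,867,605.

KRW 438,867,605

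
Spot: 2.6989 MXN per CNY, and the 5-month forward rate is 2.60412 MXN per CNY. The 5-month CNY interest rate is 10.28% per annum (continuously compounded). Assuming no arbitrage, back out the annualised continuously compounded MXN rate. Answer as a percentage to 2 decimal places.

T = 5/12 years.
F/S = 2.60412/2.6989 = 0.9648820 = (growth of MXN) / (growth of CNY).
The CNY side grows by e^(0.1028×5/12) = 1.0437639.
That pins the MXN growth at 1.007109.
Take logs: ln 1.007109 / (5/12) = 0.017001, so 1.70%.

1.70%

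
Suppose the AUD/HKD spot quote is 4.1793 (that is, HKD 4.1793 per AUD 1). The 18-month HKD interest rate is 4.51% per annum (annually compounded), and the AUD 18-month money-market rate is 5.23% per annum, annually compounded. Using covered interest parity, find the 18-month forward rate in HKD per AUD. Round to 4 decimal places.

4.1365

T = 18/12 years.
HKD growth factor: (1 + 0.0451)^(18/12) = 1.0684071.
AUD accumulates by (1 + 0.0523)^(18/12) = 1.079467.
CIP: F = S · (grow HKD)/(grow AUD) = 4.1793 × 1.0684071/1.079467 = 4.136480 HKD per AUD.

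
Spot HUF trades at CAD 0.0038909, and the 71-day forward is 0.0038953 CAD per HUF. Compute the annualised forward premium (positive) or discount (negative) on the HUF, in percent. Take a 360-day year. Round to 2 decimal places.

T = 71/360 years.
HUF trades forward at +0.11308% vs spot over the period.
Per annum: 0.0011308 / (71/360) = 0.005734 = 0.57%.

+0.57%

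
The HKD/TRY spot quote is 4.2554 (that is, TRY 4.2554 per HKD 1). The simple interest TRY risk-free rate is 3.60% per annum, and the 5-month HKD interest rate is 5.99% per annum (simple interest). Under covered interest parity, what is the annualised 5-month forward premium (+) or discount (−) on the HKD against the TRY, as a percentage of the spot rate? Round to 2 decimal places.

T = 5/12 years.
CIP forward (TRY per HKD) = 4.2554 × 1.015000/1.0249583 = 4.2140553.
Annualised premium = (F − S)/S × (1/T) = (4.2140553 − 4.2554)/4.2554 ÷ (5/12) = -2.33%.

-2.33%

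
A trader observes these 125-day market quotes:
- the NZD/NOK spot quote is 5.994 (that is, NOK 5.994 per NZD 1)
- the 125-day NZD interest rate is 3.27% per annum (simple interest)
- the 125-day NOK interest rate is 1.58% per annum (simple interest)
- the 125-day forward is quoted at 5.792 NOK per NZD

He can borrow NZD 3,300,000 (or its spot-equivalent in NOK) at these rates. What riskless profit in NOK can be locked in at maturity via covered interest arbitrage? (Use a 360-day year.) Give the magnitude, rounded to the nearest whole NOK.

T = 125/360 years.
Invest the NZD and cover forward: 3,300,000 × 1.0113541667 × 5.792 = NOK 19,330,619.00.
Convert at spot and invest in NOK: 3,300,000 × 5.994 × 1.0054861111 = NOK 19,888,716.37.
The quoted forward undervalues NZD, so borrow NZD, convert to NOK at spot, deposit the NOK at 1.58%, and buy NZD forward at 5.792 to cover the loan.
Profit = 19,888,716.37 − 19,330,619.00 = NOK 558,097.

NOK 558,097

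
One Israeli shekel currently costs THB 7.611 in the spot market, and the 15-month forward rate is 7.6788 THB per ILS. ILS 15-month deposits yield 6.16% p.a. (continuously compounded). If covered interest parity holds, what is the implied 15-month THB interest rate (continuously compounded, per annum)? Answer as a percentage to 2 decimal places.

6.87%

T = 15/12 years.
F/S = 7.6788/7.611 = 1.0089082 = (growth of THB) / (growth of ILS).
ILS growth factor: e^(0.0616×15/12) = 1.0800421.
That pins the THB growth at 1.0896633.
r = ln(1.0896633)/(15/12) = 0.068695 → 6.87%.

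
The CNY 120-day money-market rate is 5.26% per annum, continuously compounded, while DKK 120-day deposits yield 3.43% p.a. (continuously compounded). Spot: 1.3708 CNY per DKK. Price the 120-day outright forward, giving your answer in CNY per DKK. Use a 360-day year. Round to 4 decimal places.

1.3792

T = 120/360 years.
Growth of 1 CNY over T: e^(0.0526×120/360) = 1.0176879.
DKK accumulates by e^(0.0343×120/360) = 1.0114989.
CIP: F = S · (grow CNY)/(grow DKK) = 1.3708 × 1.0176879/1.0114989 = 1.379187 CNY per DKK.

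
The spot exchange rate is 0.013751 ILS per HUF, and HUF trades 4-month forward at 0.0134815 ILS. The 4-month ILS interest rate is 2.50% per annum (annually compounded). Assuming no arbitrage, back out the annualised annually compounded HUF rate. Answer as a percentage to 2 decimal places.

T = 4/12 years.
By CIP, F/S equals the ILS-to-HUF growth ratio: 0.0134815/0.013751 = 0.9804014.
The ILS side grows by (1 + 0.0250)^(4/12) = 1.0082648.
That pins the HUF growth at 1.0284204.
r = 1.0284204^(12/4) − 1 = 0.087707 → 8.77%.

8.77%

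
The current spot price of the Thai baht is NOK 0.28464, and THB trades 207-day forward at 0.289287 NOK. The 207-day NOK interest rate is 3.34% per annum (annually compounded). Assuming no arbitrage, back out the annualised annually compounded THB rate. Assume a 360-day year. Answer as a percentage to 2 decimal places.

T = 207/360 years.
By CIP, F/S equals the NOK-to-THB growth ratio: 0.289287/0.28464 = 1.0163259.
The NOK side grows by (1 + 0.0334)^(207/360) = 1.0190708.
That pins the THB growth at 1.0027008.
Annualise: 1.0027008^(360/207) − 1 = 0.004702 = 0.47%.

0.47%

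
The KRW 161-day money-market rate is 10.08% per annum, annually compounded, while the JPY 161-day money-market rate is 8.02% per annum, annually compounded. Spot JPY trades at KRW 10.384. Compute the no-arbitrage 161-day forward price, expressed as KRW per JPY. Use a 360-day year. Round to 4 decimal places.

10.4721

T = 161/360 years.
KRW accumulates by (1 + 0.1008)^(161/360) = 1.04388566.
JPY growth factor: (1 + 0.0802)^(161/360) = 1.03510358.
CIP: F = S · (grow KRW)/(grow JPY) = 10.384 × 1.04388566/1.03510358 = 10.472100 KRW per JPY.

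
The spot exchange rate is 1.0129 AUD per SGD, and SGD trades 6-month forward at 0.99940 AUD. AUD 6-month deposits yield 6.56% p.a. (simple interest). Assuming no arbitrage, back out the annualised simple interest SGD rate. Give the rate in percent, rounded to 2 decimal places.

9.35%

T = 6/12 years.
F/S = 0.9994/1.0129 = 0.9866719 = (growth of AUD) / (growth of SGD).
AUD growth factor: 1 + 0.0656×6/12 = 1.032800.
That pins the SGD growth at 1.0467512.
(1.0467512 − 1)/T = 0.093502, i.e. 9.35%.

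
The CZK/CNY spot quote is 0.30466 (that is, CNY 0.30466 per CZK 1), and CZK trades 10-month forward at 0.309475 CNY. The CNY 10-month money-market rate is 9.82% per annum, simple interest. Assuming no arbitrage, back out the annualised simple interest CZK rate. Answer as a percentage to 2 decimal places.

T = 10/12 years.
By CIP, F/S equals the CNY-to-CZK growth ratio: 0.309475/0.30466 = 1.0158045.
CNY growth factor: 1 + 0.0982×10/12 = 1.0818333.
So the CZK growth factor = 1.0650015.
(1.0650015 − 1)/T = 0.078002, i.e. 7.80%.

7.80%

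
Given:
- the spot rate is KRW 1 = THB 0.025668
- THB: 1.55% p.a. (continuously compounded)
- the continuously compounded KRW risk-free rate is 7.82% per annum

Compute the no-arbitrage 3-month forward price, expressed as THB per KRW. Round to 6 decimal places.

T = 3/12 years.
THB accumulates by e^(0.0155×3/12) = 1.0038825.
KRW growth factor: e^(0.0782×3/12) = 1.0197424.
So F = 0.025668 × 1.0038825 / 1.0197424 = 0.02526879 (THB/KRW).

0.025269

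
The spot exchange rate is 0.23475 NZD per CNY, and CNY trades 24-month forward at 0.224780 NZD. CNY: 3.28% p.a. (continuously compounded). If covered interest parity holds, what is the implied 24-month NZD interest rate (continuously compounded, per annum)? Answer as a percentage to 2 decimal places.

1.11%

T = 2 years.
CIP gives F = S · g_NZD/g_CNY, so g_NZD/g_CNY = 0.22478/0.23475 = 0.9575293.
CNY growth factor: e^(0.0328×2) = 1.0677995.
That pins the NZD growth at 1.0224493.
r = ln(1.0224493)/2 = 0.011101 → 1.11%.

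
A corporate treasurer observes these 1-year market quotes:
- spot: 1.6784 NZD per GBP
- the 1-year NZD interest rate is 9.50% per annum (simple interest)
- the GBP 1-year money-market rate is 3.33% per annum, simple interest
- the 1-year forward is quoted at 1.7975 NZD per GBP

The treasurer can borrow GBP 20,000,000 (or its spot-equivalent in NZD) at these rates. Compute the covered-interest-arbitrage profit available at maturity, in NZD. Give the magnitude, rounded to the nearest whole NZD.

NZD 390,175

T = 1 year.
Keep in GBP, deliver into the forward: 20,000,000·1.033300·1.7975 = NZD 37,147,135.00.
Swap to NZD now, deposit: 20,000,000·1.6784·1.095000 = NZD 36,756,960.00.
The quoted forward overvalues GBP, so borrow NZD, buy GBP at spot, deposit the GBP at 3.33%, and sell the proceeds forward at 1.7975.
The gap between the two covered legs is NZD 390,175.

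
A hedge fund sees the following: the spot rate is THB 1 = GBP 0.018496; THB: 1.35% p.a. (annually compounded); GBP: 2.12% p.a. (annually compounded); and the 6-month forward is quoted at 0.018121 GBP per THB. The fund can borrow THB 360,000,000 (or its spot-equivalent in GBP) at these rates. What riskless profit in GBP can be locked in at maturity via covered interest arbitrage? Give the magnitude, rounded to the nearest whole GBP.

T = 6/12 years.
Invest the THB and cover forward: 360,000,000 × 1.006727371 × 0.018121 = GBP 6,567,446.41.
Convert at spot and invest in GBP: 360,000,000 × 0.018496 × 1.010544408 = GBP 6,728,770.57.
The quoted forward undervalues THB, so borrow THB, convert to GBP at spot, deposit the GBP at 2.12%, and buy THB forward at 0.018121 to cover the loan.
Arbitrage profit = |6,567,446.41 − 6,728,770.57| = GBP 161,324.

GBP 161,324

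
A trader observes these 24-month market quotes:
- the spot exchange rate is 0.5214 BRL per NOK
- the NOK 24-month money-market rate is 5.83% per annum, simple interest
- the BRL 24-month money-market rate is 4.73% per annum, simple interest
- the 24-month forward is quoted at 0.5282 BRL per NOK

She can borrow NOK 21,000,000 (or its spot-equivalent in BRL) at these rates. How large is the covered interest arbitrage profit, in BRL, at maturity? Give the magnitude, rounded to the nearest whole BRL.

T = 2 years.
Keep in NOK, deliver into the forward: 21,000,000·1.116600·0.5282 = BRL 12,385,550.52.
Swap to BRL now, deposit: 21,000,000·0.5214·1.094600 = BRL 11,985,213.24.
The quoted forward overvalues NOK, so borrow BRL, buy NOK at spot, deposit the NOK at 5.83%, and sell the proceeds forward at 0.5282.
Arbitrage profit = |12,385,550.52 − 11,985,213.24| = BRL 400,337.

BRL 400,337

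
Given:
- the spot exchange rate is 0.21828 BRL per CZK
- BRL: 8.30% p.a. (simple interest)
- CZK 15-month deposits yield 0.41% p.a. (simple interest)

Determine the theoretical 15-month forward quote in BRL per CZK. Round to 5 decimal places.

0.23970

T = 15/12 years.
Growth of 1 BRL over T: 1 + 0.0830×15/12 = 1.103750.
CZK accumulates by 1 + 0.0041×15/12 = 1.005125.
So F = 0.21828 × 1.103750 / 1.005125 = 0.2396981 (BRL/CZK).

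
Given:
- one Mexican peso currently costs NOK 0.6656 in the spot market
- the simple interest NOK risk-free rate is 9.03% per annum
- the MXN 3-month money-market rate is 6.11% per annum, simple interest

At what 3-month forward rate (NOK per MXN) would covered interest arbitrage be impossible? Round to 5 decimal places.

0.67039

T = 3/12 years.
NOK growth factor: 1 + 0.0903×3/12 = 1.022575.
MXN accumulates by 1 + 0.0611×3/12 = 1.015275.
CIP: F = S · (grow NOK)/(grow MXN) = 0.6656 × 1.022575/1.015275 = 0.6703858 NOK per MXN.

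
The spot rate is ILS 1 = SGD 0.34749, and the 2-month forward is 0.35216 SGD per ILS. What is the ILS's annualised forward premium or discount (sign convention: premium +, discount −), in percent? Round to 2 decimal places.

+8.06%

T = 2/12 years.
Period premium: (0.35216 − 0.34749)/0.34749 = 0.0134392.
×(1/T) gives 8.06% p.a.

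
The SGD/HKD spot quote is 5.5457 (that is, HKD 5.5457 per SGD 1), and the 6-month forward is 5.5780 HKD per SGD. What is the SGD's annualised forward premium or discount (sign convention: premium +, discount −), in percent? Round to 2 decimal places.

+1.16%

T = 6/12 years.
SGD trades forward at +0.58243% vs spot over the period.
Per annum: 0.0058243 / (6/12) = 0.011649 = 1.16%.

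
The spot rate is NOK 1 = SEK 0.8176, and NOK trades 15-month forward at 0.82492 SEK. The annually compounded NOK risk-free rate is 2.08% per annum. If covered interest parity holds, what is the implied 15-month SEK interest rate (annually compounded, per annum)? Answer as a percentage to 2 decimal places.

2.81%

T = 15/12 years.
F/S = 0.82492/0.8176 = 1.0089530 = (growth of SEK) / (growth of NOK).
NOK growth factor: (1 + 0.0208)^(15/12) = 1.0260673.
So the SEK growth factor = 1.0352537.
Annualise: 1.0352537^(12/15) − 1 = 0.028105 = 2.81%.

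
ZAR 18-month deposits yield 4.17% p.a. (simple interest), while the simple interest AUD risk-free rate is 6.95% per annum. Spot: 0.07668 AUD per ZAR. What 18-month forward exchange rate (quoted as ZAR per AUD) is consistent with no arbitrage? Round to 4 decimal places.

T = 18/12 years.
Growth of 1 AUD over T: 1 + 0.0695×18/12 = 1.104250.
Growth of 1 ZAR over T: 1 + 0.0417×18/12 = 1.062550.
CIP: F = S · (grow AUD)/(grow ZAR) = 0.07668 × 1.104250/1.062550 = 0.079689323 AUD per ZAR.
Invert for ZAR per AUD: 1 / 0.079689323 = 12.5487.

12.5487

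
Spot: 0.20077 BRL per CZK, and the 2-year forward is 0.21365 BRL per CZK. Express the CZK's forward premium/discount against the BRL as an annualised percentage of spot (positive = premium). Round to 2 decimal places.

+3.21%

T = 2 years.
(F − S)/S = (0.21365 − 0.20077)/0.20077 = 0.0641530.
Per annum: 0.0641530 / 2 = 0.032077 = 3.21%.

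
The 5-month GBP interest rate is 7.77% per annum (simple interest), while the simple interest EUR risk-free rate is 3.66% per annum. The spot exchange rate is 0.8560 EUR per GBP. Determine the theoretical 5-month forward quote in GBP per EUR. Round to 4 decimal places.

T = 5/12 years.
EUR accumulates by 1 + 0.0366×5/12 = 1.015250.
GBP growth factor: 1 + 0.0777×5/12 = 1.032375.
CIP: F = S · (grow EUR)/(grow GBP) = 0.856 × 1.015250/1.032375 = 0.8418007 EUR per GBP.
Quoted the other way: 1/0.8418007 = 1.1879 GBP per EUR.

1.1879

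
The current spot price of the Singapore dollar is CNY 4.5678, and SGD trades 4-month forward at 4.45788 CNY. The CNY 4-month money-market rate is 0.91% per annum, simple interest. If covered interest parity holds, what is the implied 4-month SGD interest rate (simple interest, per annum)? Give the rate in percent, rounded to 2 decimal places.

T = 4/12 years.
F/S = 4.45788/4.5678 = 0.9759359 = (growth of CNY) / (growth of SGD).
The CNY side grows by 1 + 0.0091×4/12 = 1.0030333.
That pins the SGD growth at 1.0277656.
r = (1.0277656 − 1)/(4/12) = 0.083297 → 8.33%.

8.33%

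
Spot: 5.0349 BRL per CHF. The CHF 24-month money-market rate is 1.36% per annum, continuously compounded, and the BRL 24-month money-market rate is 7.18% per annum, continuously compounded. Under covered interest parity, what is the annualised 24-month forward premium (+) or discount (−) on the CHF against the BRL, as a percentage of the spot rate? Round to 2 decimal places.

+6.17%

T = 2 years.
No-arbitrage forward: 5.0349 × 1.1544222 / 1.0275733 = 5.6564338 BRL/CHF.
Annualised premium = (F − S)/S × (1/T) = (5.6564338 − 5.0349)/5.0349 ÷ 2 = 6.17%.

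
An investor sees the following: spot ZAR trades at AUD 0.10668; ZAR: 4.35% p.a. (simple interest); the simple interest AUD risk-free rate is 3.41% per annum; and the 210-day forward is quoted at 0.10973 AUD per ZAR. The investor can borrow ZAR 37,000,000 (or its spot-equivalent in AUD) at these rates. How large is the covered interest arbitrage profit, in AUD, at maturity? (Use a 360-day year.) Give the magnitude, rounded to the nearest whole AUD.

T = 210/360 years.
Keep in ZAR, deliver into the forward: 37,000,000·1.025375·0.10973 = AUD 4,163,032.75.
Swap to AUD now, deposit: 37,000,000·0.10668·1.019891667 = AUD 4,025,675.59.
The quoted forward overvalues ZAR, so borrow AUD, buy ZAR at spot, deposit the ZAR at 4.35%, and sell the proceeds forward at 0.10973.
Arbitrage profit = |4,163,032.75 − 4,025,675.59| = AUD 137,357.

AUD 137,357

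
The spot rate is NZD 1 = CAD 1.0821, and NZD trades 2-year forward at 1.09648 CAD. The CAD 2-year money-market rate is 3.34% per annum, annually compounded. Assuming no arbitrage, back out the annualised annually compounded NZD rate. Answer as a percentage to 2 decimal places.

2.66%

T = 2 years.
By CIP, F/S equals the CAD-to-NZD growth ratio: 1.09648/1.0821 = 1.0132890.
The CAD side grows by (1 + 0.0334)^2 = 1.0679156.
Hence g_NZD = 1.0539102.
r = 1.0539102^(1/2) − 1 = 0.026601 → 2.66%.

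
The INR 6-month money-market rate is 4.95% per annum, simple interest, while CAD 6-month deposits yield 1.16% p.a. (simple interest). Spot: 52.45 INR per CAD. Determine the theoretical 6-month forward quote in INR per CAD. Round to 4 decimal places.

T = 6/12 years.
INR accumulates by 1 + 0.0495×6/12 = 1.024750.
Growth of 1 CAD over T: 1 + 0.0116×6/12 = 1.005800.
Forward (INR per CAD) = 52.45 × 1.024750 / 1.005800 = 53.438196.

53.4382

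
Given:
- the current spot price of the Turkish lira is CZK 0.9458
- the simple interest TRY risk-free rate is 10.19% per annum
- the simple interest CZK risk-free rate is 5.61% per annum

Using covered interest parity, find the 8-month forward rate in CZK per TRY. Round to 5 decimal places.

T = 8/12 years.
CZK growth factor: 1 + 0.0561×8/12 = 1.037400.
TRY accumulates by 1 + 0.1019×8/12 = 1.0679333.
Forward (CZK per TRY) = 0.9458 × 1.037400 / 1.0679333 = 0.9187586.

0.91876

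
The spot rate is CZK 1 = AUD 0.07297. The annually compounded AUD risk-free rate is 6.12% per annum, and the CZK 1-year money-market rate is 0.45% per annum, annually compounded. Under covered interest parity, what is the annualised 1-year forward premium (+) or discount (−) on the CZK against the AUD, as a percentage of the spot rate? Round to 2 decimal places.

+5.64%

T = 1 year.
F = S · g_AUD/g_CZK = 0.07297 × 1.061200/1.004500 = 0.07708886.
Annualised premium = (F − S)/S × (1/T) = (0.07708886 − 0.07297)/0.07297 ÷ 1 = 5.64%.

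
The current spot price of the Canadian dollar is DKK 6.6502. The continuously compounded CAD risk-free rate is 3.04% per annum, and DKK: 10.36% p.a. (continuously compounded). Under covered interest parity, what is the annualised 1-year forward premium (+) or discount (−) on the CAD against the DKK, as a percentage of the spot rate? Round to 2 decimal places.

T = 1 year.
CIP forward (DKK per CAD) = 6.6502 × 1.1091567/1.0308668 = 7.1552541.
Annualised premium = (F − S)/S × (1/T) = (7.1552541 − 6.6502)/6.6502 ÷ 1 = 7.59%.

+7.59%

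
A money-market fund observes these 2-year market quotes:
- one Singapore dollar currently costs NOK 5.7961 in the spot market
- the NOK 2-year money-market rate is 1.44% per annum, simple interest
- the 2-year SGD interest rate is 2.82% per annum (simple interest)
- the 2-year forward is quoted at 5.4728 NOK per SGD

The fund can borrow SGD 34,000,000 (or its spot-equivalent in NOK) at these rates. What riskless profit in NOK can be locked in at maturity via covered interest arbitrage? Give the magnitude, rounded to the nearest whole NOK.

T = 2 years.
Route A — deposit SGD, sell forward: 34,000,000 × 1.056400 × 5.4728 = NOK 196,569,841.28.
Route B — convert at spot, deposit NOK: 34,000,000 × 5.7961 × 1.028800 = NOK 202,742,941.12.
The quoted forward undervalues SGD, so borrow SGD, convert to NOK at spot, deposit the NOK at 1.44%, and buy SGD forward at 5.4728 to cover the loan.
The gap between the two covered legs is NOK 6,173,100.

NOK 6,173,100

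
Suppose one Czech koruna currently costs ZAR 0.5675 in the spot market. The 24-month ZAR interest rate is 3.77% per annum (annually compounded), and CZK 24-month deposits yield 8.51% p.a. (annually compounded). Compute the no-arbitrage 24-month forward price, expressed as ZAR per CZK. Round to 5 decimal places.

T = 2 years.
ZAR growth factor: (1 + 0.0377)^2 = 1.0768213.
CZK growth factor: (1 + 0.0851)^2 = 1.177442.
Forward (ZAR per CZK) = 0.5675 × 1.0768213 / 1.177442 = 0.5190031.

0.51900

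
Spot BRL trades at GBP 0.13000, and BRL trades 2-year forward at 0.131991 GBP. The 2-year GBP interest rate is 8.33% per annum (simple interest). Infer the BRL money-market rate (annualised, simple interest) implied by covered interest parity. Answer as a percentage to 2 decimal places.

7.45%

T = 2 years.
CIP gives F = S · g_GBP/g_BRL, so g_GBP/g_BRL = 0.131991/0.13 = 1.0153154.
GBP growth factor: 1 + 0.0833×2 = 1.166600.
That pins the BRL growth at 1.1490026.
r = (1.1490026 − 1)/2 = 0.074501 → 7.45%.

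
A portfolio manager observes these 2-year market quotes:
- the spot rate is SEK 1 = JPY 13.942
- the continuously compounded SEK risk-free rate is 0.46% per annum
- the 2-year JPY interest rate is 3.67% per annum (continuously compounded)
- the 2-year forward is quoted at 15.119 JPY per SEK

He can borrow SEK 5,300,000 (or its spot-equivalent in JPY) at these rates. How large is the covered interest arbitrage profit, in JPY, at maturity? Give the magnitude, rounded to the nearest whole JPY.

T = 2 years.
Keep in SEK, deliver into the forward: 5,300,000·1.0092424501·15.119 = JPY 80,871,304.00.
Swap to JPY now, deposit: 5,300,000·13.942·1.0761609152 = JPY 79,520,328.04.
The quoted forward overvalues SEK, so borrow JPY, buy SEK at spot, deposit the SEK at 0.46%, and sell the proceeds forward at 15.119.
The gap between the two covered legs is JPY 1,350,976.

JPY 1,350,976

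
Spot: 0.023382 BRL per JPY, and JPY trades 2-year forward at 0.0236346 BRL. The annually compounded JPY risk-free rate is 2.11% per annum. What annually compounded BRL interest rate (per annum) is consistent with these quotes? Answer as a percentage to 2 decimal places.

T = 2 years.
By CIP, F/S equals the BRL-to-JPY growth ratio: 0.0236346/0.023382 = 1.0108032.
JPY growth factor: (1 + 0.0211)^2 = 1.0426452.
That pins the BRL growth at 1.0539091.
Annualise: 1.0539091^(1/2) − 1 = 0.026601 = 2.66%.

2.66%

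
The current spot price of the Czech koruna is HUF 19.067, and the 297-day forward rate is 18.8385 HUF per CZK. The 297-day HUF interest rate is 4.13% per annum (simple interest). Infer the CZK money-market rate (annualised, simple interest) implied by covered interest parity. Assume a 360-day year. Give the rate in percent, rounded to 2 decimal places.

5.65%

T = 297/360 years.
F/S = 18.8385/19.067 = 0.9880159 = (growth of HUF) / (growth of CZK).
HUF growth factor: 1 + 0.0413×297/360 = 1.0340725.
Hence g_CZK = 1.0466152.
(1.0466152 − 1)/T = 0.056503, i.e. 5.65%.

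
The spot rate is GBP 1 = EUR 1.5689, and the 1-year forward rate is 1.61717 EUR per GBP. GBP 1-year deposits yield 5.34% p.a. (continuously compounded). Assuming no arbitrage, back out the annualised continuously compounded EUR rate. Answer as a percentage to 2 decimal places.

T = 1 year.
By CIP, F/S equals the EUR-to-GBP growth ratio: 1.61717/1.5689 = 1.0307668.
The GBP side grows by e^(0.0534×1) = 1.0548515.
So the EUR growth factor = 1.0873059.
Take logs: ln 1.0873059 / 1 = 0.083703, so 8.37%.

8.37%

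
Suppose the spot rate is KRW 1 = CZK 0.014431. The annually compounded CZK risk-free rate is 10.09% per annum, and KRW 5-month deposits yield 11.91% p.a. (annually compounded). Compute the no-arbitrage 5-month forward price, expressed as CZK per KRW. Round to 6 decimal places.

T = 5/12 years.
CZK growth factor: (1 + 0.1009)^(5/12) = 1.0408663.
KRW accumulates by (1 + 0.1191)^(5/12) = 1.0480018.
Forward (CZK per KRW) = 0.014431 × 1.0408663 / 1.0480018 = 0.01433274.

0.014333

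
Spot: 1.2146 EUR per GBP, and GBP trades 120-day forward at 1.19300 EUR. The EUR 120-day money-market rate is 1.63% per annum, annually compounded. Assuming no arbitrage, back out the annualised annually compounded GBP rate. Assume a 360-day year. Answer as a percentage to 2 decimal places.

T = 120/360 years.
CIP gives F = S · g_EUR/g_GBP, so g_EUR/g_GBP = 1.193/1.2146 = 0.9822164.
The EUR side grows by (1 + 0.0163)^(120/360) = 1.0054041.
So the GBP growth factor = 1.0236075.
r = 1.0236075^(360/120) − 1 = 0.072508 → 7.25%.

7.25%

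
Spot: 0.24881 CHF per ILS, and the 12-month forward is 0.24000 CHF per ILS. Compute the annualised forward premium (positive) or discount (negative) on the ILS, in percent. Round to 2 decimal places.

-3.54%

T = 1 year.
Period premium: (0.24000 − 0.24881)/0.24881 = -0.0354085.
×(1/T) gives -3.54% p.a.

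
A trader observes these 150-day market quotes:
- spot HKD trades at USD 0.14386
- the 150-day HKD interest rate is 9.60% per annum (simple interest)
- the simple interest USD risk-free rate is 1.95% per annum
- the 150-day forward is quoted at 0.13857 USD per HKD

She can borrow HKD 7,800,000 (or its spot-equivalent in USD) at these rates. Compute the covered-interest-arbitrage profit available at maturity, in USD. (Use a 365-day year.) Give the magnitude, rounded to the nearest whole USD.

T = 150/365 years.
Route A — deposit HKD, sell forward: 7,800,000 × 1.039452055 × 0.13857 = USD 1,123,487.60.
Route B — convert at spot, deposit USD: 7,800,000 × 0.14386 × 1.008013699 = USD 1,131,100.24.
The quoted forward undervalues HKD, so borrow HKD, convert to USD at spot, deposit the USD at 1.95%, and buy HKD forward at 0.13857 to cover the loan.
The gap between the two covered legs is USD 7,613.

USD 7,613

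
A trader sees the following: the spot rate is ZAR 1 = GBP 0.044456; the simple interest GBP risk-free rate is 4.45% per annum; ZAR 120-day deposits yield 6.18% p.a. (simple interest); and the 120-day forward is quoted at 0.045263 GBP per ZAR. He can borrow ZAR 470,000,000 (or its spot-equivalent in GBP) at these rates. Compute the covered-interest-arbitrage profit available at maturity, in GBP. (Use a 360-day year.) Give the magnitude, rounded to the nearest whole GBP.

GBP 507,594

T = 120/360 years.
Invest the ZAR and cover forward: 470,000,000 × 1.020600 × 0.045263 = GBP 21,711,846.37.
Convert at spot and invest in GBP: 470,000,000 × 0.044456 × 1.0148333333 = GBP 21,204,252.41.
The quoted forward overvalues ZAR, so borrow GBP, buy ZAR at spot, deposit the ZAR at 6.18%, and sell the proceeds forward at 0.045263.
Arbitrage profit = |21,711,846.37 − 21,204,252.41| = GBP 507,594.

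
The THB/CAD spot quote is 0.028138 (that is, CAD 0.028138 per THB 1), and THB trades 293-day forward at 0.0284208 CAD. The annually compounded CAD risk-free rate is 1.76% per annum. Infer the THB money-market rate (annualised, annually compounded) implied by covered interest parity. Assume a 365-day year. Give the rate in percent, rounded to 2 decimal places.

0.50%

T = 293/365 years.
By CIP, F/S equals the CAD-to-THB growth ratio: 0.0284208/0.028138 = 1.0100505.
CAD growth factor: (1 + 0.0176)^(293/365) = 1.0141039.
Hence g_THB = 1.0040131.
r = 1.0040131^(365/293) − 1 = 0.005002 → 0.50%.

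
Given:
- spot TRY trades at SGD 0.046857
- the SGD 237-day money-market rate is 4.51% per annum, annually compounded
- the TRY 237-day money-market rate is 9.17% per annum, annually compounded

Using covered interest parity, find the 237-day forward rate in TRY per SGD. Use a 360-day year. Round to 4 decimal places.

T = 237/360 years.
SGD growth factor: (1 + 0.0451)^(237/360) = 1.02946657.
Growth of 1 TRY over T: (1 + 0.0917)^(237/360) = 1.05946028.
So F = 0.046857 × 1.02946657 / 1.05946028 = 0.045530461 (SGD/TRY).
Invert for TRY per SGD: 1 / 0.045530461 = 21.9633.

21.9633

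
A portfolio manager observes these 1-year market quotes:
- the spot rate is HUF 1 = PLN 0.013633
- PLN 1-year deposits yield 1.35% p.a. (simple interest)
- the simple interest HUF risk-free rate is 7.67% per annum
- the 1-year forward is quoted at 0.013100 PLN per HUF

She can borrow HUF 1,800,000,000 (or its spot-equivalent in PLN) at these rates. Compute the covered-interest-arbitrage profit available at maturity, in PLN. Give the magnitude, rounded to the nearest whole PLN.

T = 1 year.
Route A — deposit HUF, sell forward: 1,800,000,000 × 1.076700 × 0.013100 = PLN 25,388,586.00.
Route B — convert at spot, deposit PLN: 1,800,000,000 × 0.013633 × 1.013500 = PLN 24,870,681.90.
The quoted forward overvalues HUF, so borrow PLN, buy HUF at spot, deposit the HUF at 7.67%, and sell the proceeds forward at 0.013100.
The gap between the two covered legs is PLN 517,904.

PLN 517,904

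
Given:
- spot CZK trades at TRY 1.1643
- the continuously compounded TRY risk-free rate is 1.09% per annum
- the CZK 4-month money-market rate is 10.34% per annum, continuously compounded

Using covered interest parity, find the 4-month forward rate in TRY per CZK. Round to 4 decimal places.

1.1289

T = 4/12 years.
TRY growth factor: e^(0.0109×4/12) = 1.0036399.
CZK growth factor: e^(0.1034×4/12) = 1.0350675.
Forward (TRY per CZK) = 1.1643 × 1.0036399 / 1.0350675 = 1.128949.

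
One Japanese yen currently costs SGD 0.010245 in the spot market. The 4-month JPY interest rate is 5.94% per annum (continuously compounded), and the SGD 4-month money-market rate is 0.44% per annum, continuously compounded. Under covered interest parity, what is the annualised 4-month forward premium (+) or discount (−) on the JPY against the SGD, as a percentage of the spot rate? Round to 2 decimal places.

-5.45%

T = 4/12 years.
CIP forward (SGD per JPY) = 0.010245 × 1.0014677/1.0199973 = 0.010058886.
(F − S)/S ÷ T = (0.010058886 − 0.010245)/0.010245/(4/12) = -0.054499 → -5.45%.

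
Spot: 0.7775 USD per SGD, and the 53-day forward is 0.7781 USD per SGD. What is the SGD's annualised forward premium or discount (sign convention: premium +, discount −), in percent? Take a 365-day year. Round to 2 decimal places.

+0.53%

T = 53/365 years.
Period premium: (0.7781 − 0.7775)/0.7775 = 0.0007717.
Annualise by dividing by T: 0.0007717 / (53/365) = 0.005315 → 0.53%.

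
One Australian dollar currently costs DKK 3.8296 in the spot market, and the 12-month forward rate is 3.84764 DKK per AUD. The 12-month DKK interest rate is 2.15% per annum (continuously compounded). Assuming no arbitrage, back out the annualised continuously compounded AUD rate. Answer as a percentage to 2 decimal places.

1.68%

T = 1 year.
By CIP, F/S equals the DKK-to-AUD growth ratio: 3.84764/3.8296 = 1.0047107.
DKK growth factor: e^(0.0215×1) = 1.0217328.
Hence g_AUD = 1.0169423.
Take logs: ln 1.0169423 / 1 = 0.016800, so 1.68%.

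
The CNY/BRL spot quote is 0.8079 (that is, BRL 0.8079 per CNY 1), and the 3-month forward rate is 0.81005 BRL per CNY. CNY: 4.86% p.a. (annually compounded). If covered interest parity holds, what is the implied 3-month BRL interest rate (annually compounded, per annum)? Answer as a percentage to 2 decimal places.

5.98%

T = 3/12 years.
F/S = 0.81005/0.8079 = 1.0026612 = (growth of BRL) / (growth of CNY).
CNY growth factor: (1 + 0.0486)^(3/12) = 1.0119346.
So the BRL growth factor = 1.0146276.
Annualise: 1.0146276^(12/3) − 1 = 0.059807 = 5.98%.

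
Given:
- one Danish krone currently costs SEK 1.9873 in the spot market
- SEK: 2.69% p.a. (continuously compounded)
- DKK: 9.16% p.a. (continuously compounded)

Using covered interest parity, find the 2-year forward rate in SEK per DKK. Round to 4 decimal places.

T = 2 years.
Growth of 1 SEK over T: e^(0.0269×2) = 1.0552735.
DKK accumulates by e^(0.0916×2) = 1.2010546.
So F = 1.9873 × 1.0552735 / 1.2010546 = 1.746086 (SEK/DKK).

1.7461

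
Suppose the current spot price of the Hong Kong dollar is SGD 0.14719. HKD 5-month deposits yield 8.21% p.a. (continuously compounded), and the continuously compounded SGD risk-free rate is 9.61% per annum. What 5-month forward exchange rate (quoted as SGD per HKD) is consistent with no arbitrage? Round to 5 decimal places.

0.14805

T = 5/12 years.
SGD accumulates by e^(0.0961×5/12) = 1.0408541.
Growth of 1 HKD over T: e^(0.0821×5/12) = 1.0348002.
CIP: F = S · (grow SGD)/(grow HKD) = 0.14719 × 1.0408541/1.0348002 = 0.1480511 SGD per HKD.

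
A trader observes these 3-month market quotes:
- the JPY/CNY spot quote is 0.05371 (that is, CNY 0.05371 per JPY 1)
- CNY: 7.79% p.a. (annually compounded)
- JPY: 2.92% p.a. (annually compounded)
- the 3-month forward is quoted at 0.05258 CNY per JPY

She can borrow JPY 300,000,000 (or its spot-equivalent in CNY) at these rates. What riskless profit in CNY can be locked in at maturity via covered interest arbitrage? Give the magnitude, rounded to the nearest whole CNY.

T = 3/12 years.
Keep in JPY, deliver into the forward: 300,000,000·1.0072213998·0.05258 = CNY 15,887,910.36.
Swap to CNY now, deposit: 300,000,000·0.05371·1.0189306306 = CNY 16,418,029.25.
The quoted forward undervalues JPY, so borrow JPY, convert to CNY at spot, deposit the CNY at 7.79%, and buy JPY forward at 0.05258 to cover the loan.
Arbitrage profit = |15,887,910.36 − 16,418,029.25| = CNY 530,119.

CNY 530,119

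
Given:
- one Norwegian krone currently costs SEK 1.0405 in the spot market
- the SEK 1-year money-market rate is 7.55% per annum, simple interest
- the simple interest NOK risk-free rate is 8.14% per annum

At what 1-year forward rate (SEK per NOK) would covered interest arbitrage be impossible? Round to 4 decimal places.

1.0348

T = 1 year.
SEK growth factor: 1 + 0.0755×1 = 1.075500.
Growth of 1 NOK over T: 1 + 0.0814×1 = 1.081400.
CIP: F = S · (grow SEK)/(grow NOK) = 1.0405 × 1.075500/1.081400 = 1.034823 SEK per NOK.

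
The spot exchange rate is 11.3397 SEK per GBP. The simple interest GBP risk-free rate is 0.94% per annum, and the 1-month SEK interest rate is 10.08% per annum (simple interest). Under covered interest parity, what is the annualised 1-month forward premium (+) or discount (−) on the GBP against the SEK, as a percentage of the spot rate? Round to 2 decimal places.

T = 1/12 years.
No-arbitrage forward: 11.3397 × 1.008400 / 1.0007833 = 11.4260035 SEK/GBP.
Annualised premium = (F − S)/S × (1/T) = (11.4260035 − 11.3397)/11.3397 ÷ (1/12) = 9.13%.

+9.13%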